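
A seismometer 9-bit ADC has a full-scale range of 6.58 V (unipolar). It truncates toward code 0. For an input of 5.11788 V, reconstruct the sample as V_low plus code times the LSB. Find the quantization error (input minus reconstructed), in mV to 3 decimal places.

2.958 mV

LSB = 6.58/2^9 = 12.852 mV.
(V_in − V_low)/LSB = (5.11788 − 0)/0.0128516 = 398.2302 → code 398 (floor).
Code 398 maps back to 0 + 398×0.0128516 V = 5.1149219 V.
V_in − V_rec = 0.00295812 V = 2.958 mV.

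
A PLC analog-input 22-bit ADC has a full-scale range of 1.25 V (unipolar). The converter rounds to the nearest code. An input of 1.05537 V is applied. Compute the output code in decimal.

With 4194304 levels over 1.25 V, one step is 0.30 µV.
(V_in − V_low)/LSB = (1.05537 − 0) / 2.98023e-07 = 3541234.090.
Round → code 3541234.

code 3541234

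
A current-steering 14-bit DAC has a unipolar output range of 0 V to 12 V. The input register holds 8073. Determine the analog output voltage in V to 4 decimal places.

5.9128 V

LSB = 12 V / 2^14 = 0.732 mV.
V_out = 0 + 8073 × 0.000732422 V = 5.91284 V.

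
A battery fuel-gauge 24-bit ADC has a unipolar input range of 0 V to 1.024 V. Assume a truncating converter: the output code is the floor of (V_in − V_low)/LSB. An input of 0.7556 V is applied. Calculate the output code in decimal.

code 12379750

LSB = 1.024 V / 16777216 = 0.06 µV.
(V_in − V_low)/LSB = (0.7556 − 0) / 6.10352e-08 = 12379750.400.
Floor → code 12379750.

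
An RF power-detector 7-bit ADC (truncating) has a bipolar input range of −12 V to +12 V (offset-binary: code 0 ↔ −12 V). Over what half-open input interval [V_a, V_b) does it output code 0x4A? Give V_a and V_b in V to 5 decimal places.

[1.87500 V, 2.06250 V)

LSB = 24/2^7 = 187.500 mV.
Code 0x4A = 74 decimal.
V_a = V_low + 74·LSB = 1.875 V; V_b = V_low + 75·LSB = 2.0625 V.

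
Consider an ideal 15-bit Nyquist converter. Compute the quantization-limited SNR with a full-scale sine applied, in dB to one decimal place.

SNR ≈ 6.02·N + 1.76 dB = 6.02·15 + 1.76 = 92.06 dB.

92.1 dB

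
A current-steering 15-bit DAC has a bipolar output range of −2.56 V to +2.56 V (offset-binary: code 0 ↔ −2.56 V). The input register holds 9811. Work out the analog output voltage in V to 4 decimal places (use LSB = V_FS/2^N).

LSB = 5.12 V / 2^15 = 156.25 µV.
V_out = (−2.56) + 9811 × 0.00015625 V = -1.02703 V.

-1.0270 V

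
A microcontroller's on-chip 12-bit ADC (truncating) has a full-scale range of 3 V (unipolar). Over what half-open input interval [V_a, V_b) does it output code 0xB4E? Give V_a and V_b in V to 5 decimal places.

LSB = 3/2^12 = 0.732 mV.
Code 0xB4E = 2894 decimal.
V_a = V_low + 2894·LSB = 2.11963 V; V_b = V_low + 2895·LSB = 2.12036 V.

[2.11963 V, 2.12036 V)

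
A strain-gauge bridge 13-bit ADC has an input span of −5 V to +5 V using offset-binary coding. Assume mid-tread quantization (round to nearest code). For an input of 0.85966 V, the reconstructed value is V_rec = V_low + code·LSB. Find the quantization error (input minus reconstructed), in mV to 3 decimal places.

LSB = 10/2^13 = 1.221 mV.
(V_in − V_low)/LSB = (0.85966 − (−5))/0.0012207 = 4800.2335 → code 4800 (round).
V_rec = (−5) + 4800·0.0012207 = 0.859375 V.
Difference: 0.000285 V → 0.285 mV.

0.285 mV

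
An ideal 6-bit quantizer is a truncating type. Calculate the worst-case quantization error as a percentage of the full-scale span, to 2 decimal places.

1.56 %

Truncating → worst-case error = 1 LSB = V_FS/2^6, so 100/64 = 1.5625 % of full scale.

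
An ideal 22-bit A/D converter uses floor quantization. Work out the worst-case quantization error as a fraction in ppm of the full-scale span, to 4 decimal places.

0.2384 ppm

Truncating → worst-case error = 1 LSB = V_FS/2^22, so 1e+06/4194304 = 0.238419 ppm of full scale.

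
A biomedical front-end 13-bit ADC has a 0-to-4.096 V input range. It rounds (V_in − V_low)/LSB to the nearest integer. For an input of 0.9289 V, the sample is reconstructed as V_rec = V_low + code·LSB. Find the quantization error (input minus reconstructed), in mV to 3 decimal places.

-0.100 mV

Step size: 4.096 V ÷ 2^13 = 0.500 mV.
(0.9289 − 0)/0.0005 = 1857.8000; round gives code 1858.
V_rec = 0 + 1858·0.0005 = 0.929 V.
Difference: -0.0001 V → -0.100 mV.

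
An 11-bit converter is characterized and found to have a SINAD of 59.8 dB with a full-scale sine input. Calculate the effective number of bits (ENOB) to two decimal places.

9.64 bits

ENOB = (SINAD − 1.76) / 6.02 = (59.8 − 1.76)/6.02 = 9.641.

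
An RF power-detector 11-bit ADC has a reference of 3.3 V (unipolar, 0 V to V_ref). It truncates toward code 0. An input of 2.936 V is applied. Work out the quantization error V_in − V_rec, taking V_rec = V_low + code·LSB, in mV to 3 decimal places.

0.160 mV

LSB = 3.3/2^11 = 1.611 mV.
(2.936 − 0)/0.00161133 = 1822.0994; ⌊·⌋ gives code 1822.
Code 1822 maps back to 0 + 1822×0.00161133 V = 2.9358398 V.
V_in − V_rec = 0.000160156 V = 0.160 mV.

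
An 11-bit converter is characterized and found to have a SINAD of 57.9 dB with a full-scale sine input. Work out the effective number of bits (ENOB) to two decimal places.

9.33 bits

ENOB = (SINAD − 1.76) / 6.02 = (57.9 − 1.76)/6.02 = 9.326.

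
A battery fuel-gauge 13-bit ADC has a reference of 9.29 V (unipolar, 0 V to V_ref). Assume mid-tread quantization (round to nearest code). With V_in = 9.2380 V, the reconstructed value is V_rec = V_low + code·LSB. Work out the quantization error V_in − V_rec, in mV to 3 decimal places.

0.166 mV

Step size: 9.29 V ÷ 2^13 = 1.134 mV.
(9.2380 − 0)/0.00113403 = 8146.1460; round gives code 8146.
Reconstructed: 9.2378345 V.
V_in − V_rec = 0.000165527 V = 0.166 mV.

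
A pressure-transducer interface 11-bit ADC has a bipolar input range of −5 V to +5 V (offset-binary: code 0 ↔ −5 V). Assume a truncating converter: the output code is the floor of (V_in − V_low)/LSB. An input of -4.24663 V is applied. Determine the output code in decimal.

code 154

Full-scale span = 10 V; LSB = 10/2^11 = 4.883 mV.
(V_in − V_low)/LSB = (-4.24663 − (−5)) / 0.00488281 = 154.290.
Floor → code 154.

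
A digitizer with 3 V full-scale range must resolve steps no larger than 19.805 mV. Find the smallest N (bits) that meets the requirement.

8 bits

Number of steps required ≥ 3 V / 19.805 mV = 151.48.
Need 2^N ≥ 151.48; 2^7 = 128, 2^8 = 256.
Minimum N = 8.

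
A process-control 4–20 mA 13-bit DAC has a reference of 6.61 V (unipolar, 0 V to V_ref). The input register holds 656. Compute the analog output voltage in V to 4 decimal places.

LSB = 6.61 V / 2^13 = 0.807 mV.
V_out = 0 + 656 × 0.000806885 V = 0.529316 V.

0.5293 V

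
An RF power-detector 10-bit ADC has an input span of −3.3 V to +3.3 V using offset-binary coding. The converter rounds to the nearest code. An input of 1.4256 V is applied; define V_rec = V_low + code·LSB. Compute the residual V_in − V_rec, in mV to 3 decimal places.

One LSB is 6.6 V / 1024 = 6.445 mV.
(1.4256 − (−3.3))/0.00644531 = 733.1840; round gives code 733.
Code 733 maps back to (−3.3) + 733×0.00644531 V = 1.4244141 V.
Error = 1.4256 − 1.4244141 = 0.00118594 V = 1.186 mV.

1.186 mV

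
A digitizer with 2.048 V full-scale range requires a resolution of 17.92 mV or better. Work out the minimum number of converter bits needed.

7 bits

Number of steps required ≥ 2.048 V / 17.92 mV = 114.29.
Need 2^N ≥ 114.29; 2^6 = 64, 2^7 = 128.
Minimum N = 7.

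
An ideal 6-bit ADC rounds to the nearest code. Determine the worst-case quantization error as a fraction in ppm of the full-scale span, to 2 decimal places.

7812.50 ppm

Rounding → worst-case error = ½ LSB = V_FS/2^7, so 1e+06/128 = 7812.5 ppm of full scale.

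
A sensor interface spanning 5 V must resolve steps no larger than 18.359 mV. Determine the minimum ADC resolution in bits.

9 bits

Number of steps required ≥ 5 V / 18.359 mV = 272.35.
Need 2^N ≥ 272.35; 2^8 = 256, 2^9 = 512.
Minimum N = 9.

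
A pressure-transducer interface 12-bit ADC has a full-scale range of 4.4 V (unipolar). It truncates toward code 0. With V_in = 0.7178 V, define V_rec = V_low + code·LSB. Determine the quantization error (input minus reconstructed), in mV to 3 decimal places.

LSB = 4.4/2^12 = 1.074 mV.
Scaled input = 668.2065 LSBs, so code = 668.
Reconstructed: 0.71757812 V.
Difference: 0.000221875 V → 0.222 mV.

0.222 mV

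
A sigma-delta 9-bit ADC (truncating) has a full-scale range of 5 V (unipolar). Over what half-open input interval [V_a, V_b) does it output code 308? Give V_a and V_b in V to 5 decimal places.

LSB = 5/2^9 = 9.766 mV.
V_a = V_low + 308·LSB = 3.00781 V; V_b = V_low + 309·LSB = 3.01758 V.

[3.00781 V, 3.01758 V)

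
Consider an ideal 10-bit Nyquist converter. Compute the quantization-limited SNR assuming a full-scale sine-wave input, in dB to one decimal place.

SNR ≈ 6.02·N + 1.76 dB = 6.02·10 + 1.76 = 61.96 dB.

62.0 dB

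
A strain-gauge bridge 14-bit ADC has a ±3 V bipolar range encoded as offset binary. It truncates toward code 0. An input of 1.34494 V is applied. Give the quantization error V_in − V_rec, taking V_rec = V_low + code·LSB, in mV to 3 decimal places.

0.213 mV

Step size: 6 V ÷ 2^14 = 366.21 µV.
Scaled input = 11864.5828 LSBs, so code = 11864.
Code 11864 maps back to (−3) + 11864×0.000366211 V = 1.3447266 V.
Difference: 0.000213438 V → 0.213 mV.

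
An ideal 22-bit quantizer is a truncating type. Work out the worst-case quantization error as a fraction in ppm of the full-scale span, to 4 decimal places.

0.2384 ppm

Truncating → worst-case error = 1 LSB = V_FS/2^22, so 1e+06/4194304 = 0.238419 ppm of full scale.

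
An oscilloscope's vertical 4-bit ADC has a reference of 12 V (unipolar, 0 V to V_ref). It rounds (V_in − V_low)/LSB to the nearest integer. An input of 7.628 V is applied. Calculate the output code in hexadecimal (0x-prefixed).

With 16 levels over 12 V, one step is 0.7500 V.
(V_in − V_low)/LSB = (7.628 − 0) / 0.75 = 10.171.
round(10.171) = 10.
In hexadecimal (0x-prefixed): 0xA.

code 0xA (decimal 10)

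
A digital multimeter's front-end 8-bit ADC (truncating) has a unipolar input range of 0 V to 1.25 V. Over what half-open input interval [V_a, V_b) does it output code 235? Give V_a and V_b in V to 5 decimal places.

LSB = 1.25/2^8 = 4.883 mV.
V_a = V_low + 235·LSB = 1.14746 V; V_b = V_low + 236·LSB = 1.15234 V.

[1.14746 V, 1.15234 V)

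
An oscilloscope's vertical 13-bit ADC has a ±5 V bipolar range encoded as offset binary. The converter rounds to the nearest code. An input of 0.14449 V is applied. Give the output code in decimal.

With 8192 levels over 10 V, one step is 1.221 mV.
(0.14449 − (−5)) / 0.0012207 = 4214.366 LSBs.
So the output code is 4214.

code 4214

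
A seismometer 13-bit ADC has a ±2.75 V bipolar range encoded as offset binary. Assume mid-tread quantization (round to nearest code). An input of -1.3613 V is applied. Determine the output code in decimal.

With 8192 levels over 5.5 V, one step is 0.671 mV.
(V_in − V_low)/LSB = (-1.3613 − (−2.75)) / 0.000671387 = 2068.406.
So the output code is 2068.

code 2068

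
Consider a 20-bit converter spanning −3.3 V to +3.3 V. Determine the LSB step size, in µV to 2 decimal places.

Full-scale span = 6.6 V.
LSB = 6.6 / 2^20 = 6.6 / 1048576 = 6.29425e-06 V = 6.29 µV.

6.29 µV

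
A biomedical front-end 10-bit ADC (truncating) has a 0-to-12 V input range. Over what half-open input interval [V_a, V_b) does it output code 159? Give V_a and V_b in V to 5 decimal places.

[1.86328 V, 1.87500 V)

LSB = 12/2^10 = 11.719 mV.
V_a = V_low + 159·LSB = 1.86328 V; V_b = V_low + 160·LSB = 1.875 V.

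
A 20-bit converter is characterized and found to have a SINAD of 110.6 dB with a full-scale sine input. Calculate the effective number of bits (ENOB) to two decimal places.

ENOB = (SINAD − 1.76) / 6.02 = (110.6 − 1.76)/6.02 = 18.080.

18.08 bits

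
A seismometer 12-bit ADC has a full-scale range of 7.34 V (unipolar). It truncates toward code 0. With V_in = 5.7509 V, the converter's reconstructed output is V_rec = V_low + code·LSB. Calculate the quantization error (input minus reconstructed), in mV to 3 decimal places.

Step size: 7.34 V ÷ 2^12 = 1.792 mV.
(V_in − V_low)/LSB = (5.7509 − 0)/0.00179199 = 3209.2216 → code 3209 (floor).
Code 3209 maps back to 0 + 3209×0.00179199 V = 5.7505029 V.
Difference: 0.00039707 V → 0.397 mV.

0.397 mV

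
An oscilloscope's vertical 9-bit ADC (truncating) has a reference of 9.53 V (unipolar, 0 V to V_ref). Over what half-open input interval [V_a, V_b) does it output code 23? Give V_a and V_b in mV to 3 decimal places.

[428.105 mV, 446.719 mV)

LSB = 9.53/2^9 = 18.613 mV.
V_a = V_low + 23·LSB = 0.428105 V; V_b = V_low + 24·LSB = 0.446719 V.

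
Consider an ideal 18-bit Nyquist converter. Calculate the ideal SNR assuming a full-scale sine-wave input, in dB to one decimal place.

110.1 dB

SNR ≈ 6.02·N + 1.76 dB = 6.02·18 + 1.76 = 110.12 dB.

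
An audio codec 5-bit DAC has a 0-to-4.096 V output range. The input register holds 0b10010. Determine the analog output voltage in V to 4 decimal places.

2.3040 V

LSB = 4.096 V / 2^5 = 128.000 mV.
Code 0b10010 = 18 decimal.
V_out = 0 + 18 × 0.128 V = 2.304 V.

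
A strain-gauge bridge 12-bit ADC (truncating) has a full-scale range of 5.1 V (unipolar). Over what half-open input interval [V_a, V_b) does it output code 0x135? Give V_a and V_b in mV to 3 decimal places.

LSB = 5.1/2^12 = 1.245 mV.
Code 0x135 = 309 decimal.
V_a = V_low + 309·LSB = 0.384741 V; V_b = V_low + 310·LSB = 0.385986 V.

[384.741 mV, 385.986 mV)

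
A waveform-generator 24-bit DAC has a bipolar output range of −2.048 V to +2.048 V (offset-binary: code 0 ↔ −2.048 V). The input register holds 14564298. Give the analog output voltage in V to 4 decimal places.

1.5077 V

LSB = 4.096 V / 2^24 = 0.24 µV.
V_out = (−2.048) + 14564298 × 2.44141e-07 V = 1.50774 V.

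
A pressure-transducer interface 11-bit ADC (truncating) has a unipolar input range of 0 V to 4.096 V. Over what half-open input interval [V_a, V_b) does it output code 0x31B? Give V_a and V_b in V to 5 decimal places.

LSB = 4.096/2^11 = 2.000 mV.
Code 0x31B = 795 decimal.
V_a = V_low + 795·LSB = 1.59 V; V_b = V_low + 796·LSB = 1.592 V.

[1.59000 V, 1.59200 V)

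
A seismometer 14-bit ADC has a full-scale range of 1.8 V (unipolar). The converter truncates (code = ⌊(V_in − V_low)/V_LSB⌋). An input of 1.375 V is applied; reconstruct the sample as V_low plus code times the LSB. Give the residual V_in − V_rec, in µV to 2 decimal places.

Step size: 1.8 V ÷ 2^14 = 109.86 µV.
Scaled input = 12515.5556 LSBs, so code = 12515.
Code 12515 maps back to 0 + 12515×0.000109863 V = 1.374939 V.
V_in − V_rec = 6.10352e-05 V = 61.04 µV.

61.04 µV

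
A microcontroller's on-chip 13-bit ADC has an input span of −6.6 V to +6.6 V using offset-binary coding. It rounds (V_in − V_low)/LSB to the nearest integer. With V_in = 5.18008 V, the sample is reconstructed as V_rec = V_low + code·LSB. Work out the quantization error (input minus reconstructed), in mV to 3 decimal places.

-0.340 mV

LSB = 13.2/2^13 = 1.611 mV.
(5.18008 − (−6.6))/0.00161133 = 7310.7890; round gives code 7311.
Code 7311 maps back to (−6.6) + 7311×0.00161133 V = 5.1804199 V.
Difference: -0.000339922 V → -0.340 mV.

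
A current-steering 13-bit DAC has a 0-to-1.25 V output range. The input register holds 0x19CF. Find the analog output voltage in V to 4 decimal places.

LSB = 1.25 V / 2^13 = 152.59 µV.
Code 0x19CF = 6607 decimal.
V_out = 0 + 6607 × 0.000152588 V = 1.00815 V.

1.0081 V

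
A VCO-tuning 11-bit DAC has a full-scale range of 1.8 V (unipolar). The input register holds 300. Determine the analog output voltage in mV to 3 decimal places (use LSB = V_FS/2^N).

263.672 mV

LSB = 1.8 V / 2^11 = 0.879 mV.
V_out = 0 + 300 × 0.000878906 V = 0.263672 V.
= 263.672 mV.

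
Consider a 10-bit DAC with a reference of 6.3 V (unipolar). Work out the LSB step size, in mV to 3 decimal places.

Full-scale span = 6.3 V.
LSB = 6.3 / 2^10 = 6.3 / 1024 = 0.00615234 V = 6.152 mV.

6.152 mV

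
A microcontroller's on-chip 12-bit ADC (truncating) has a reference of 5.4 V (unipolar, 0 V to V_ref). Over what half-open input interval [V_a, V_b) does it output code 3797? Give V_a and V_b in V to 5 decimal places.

[5.00581 V, 5.00713 V)

LSB = 5.4/2^12 = 1.318 mV.
V_a = V_low + 3797·LSB = 5.00581 V; V_b = V_low + 3798·LSB = 5.00713 V.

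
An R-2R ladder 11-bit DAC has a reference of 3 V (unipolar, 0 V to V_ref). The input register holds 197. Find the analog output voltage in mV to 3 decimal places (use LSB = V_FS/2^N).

LSB = 3 V / 2^11 = 1.465 mV.
V_out = 0 + 197 × 0.00146484 V = 0.288574 V.
= 288.574 mV.

288.574 mV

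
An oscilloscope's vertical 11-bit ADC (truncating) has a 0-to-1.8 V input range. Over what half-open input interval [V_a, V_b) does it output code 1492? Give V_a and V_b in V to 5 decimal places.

LSB = 1.8/2^11 = 0.879 mV.
V_a = V_low + 1492·LSB = 1.31133 V; V_b = V_low + 1493·LSB = 1.31221 V.

[1.31133 V, 1.31221 V)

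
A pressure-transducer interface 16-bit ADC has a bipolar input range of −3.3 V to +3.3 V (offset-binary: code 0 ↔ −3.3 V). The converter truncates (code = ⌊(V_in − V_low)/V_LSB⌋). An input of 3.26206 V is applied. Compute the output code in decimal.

code 65159

LSB = 6.6 V / 65536 = 100.71 µV.
(V_in − V_low)/LSB = (3.26206 − (−3.3)) / 0.000100708 = 65159.267.
Floor → code 65159.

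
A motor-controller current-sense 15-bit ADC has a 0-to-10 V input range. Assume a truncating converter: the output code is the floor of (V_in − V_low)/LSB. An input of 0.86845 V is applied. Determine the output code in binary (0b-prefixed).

code 0b101100011101 (decimal 2845)

Full-scale span = 10 V; LSB = 10/2^15 = 305.18 µV.
(0.86845 − 0) / 0.000305176 = 2845.737 LSBs.
Floor → code 2845.
In binary (0b-prefixed): 0b101100011101.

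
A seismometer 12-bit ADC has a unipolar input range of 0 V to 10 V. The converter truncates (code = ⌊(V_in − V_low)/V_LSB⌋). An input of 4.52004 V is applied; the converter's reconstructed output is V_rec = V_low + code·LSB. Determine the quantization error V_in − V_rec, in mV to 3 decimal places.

0.997 mV

LSB = 10/2^12 = 2.441 mV.
Scaled input = 1851.4084 LSBs, so code = 1851.
Code 1851 maps back to 0 + 1851×0.00244141 V = 4.519043 V.
Error = 4.52004 − 4.519043 = 0.000997031 V = 0.997 mV.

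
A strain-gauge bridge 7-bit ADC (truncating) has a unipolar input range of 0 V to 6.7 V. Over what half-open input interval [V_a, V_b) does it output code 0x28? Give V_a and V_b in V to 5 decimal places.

[2.09375 V, 2.14609 V)

LSB = 6.7/2^7 = 52.344 mV.
Code 0x28 = 40 decimal.
V_a = V_low + 40·LSB = 2.09375 V; V_b = V_low + 41·LSB = 2.14609 V.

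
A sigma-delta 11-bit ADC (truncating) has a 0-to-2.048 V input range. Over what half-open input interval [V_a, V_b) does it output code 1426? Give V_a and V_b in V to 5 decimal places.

[1.42600 V, 1.42700 V)

LSB = 2.048/2^11 = 1.000 mV.
V_a = V_low + 1426·LSB = 1.426 V; V_b = V_low + 1427·LSB = 1.427 V.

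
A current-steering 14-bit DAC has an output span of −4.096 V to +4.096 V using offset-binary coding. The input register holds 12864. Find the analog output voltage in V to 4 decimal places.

2.3360 V

LSB = 8.192 V / 2^14 = 0.500 mV.
V_out = (−4.096) + 12864 × 0.0005 V = 2.336 V.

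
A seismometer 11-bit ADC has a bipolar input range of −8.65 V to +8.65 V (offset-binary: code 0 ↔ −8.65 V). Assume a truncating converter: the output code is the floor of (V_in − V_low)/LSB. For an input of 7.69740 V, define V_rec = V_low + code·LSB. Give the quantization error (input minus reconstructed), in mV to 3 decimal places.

1.941 mV

Step size: 17.3 V ÷ 2^11 = 8.447 mV.
(7.69740 − (−8.65))/0.00844727 = 1935.2298; ⌊·⌋ gives code 1935.
Code 1935 maps back to (−8.65) + 1935×0.00844727 V = 7.695459 V.
Difference: 0.00194102 V → 1.941 mV.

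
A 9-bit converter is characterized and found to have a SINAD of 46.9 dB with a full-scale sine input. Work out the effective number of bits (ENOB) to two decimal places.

7.50 bits

ENOB = (SINAD − 1.76) / 6.02 = (46.9 − 1.76)/6.02 = 7.498.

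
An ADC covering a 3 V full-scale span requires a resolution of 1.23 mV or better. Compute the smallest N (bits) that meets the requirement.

Number of steps required ≥ 3 V / 1.23 mV = 2439.02.
Need 2^N ≥ 2439.02; 2^11 = 2048, 2^12 = 4096.
Minimum N = 12.

12 bits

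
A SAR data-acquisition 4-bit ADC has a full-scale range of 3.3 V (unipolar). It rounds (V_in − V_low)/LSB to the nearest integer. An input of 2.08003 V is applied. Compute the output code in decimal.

code 10

LSB = 3.3 V / 16 = 206.250 mV.
(2.08003 − 0) / 0.20625 = 10.085 LSBs.
So the output code is 10.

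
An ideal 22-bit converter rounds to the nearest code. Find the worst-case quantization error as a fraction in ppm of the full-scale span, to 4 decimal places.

Rounding → worst-case error = ½ LSB = V_FS/2^23, so 1e+06/8388608 = 0.119209 ppm of full scale.

0.1192 ppm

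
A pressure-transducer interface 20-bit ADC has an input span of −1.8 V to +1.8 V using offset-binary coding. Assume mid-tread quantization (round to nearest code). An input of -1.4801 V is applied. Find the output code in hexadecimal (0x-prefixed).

With 1048576 levels over 3.6 V, one step is 3.43 µV.
Input sits at 93177.628 steps above V_low.
So the output code is 93178.
In hexadecimal (0x-prefixed): 0x16BFA.

code 0x16BFA (decimal 93178)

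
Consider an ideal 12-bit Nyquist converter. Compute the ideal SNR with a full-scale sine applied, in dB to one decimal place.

74.0 dB

SNR ≈ 6.02·N + 1.76 dB = 6.02·12 + 1.76 = 74.00 dB.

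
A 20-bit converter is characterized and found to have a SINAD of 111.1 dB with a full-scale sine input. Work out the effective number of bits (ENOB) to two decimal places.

ENOB = (SINAD − 1.76) / 6.02 = (111.1 − 1.76)/6.02 = 18.163.

18.16 bits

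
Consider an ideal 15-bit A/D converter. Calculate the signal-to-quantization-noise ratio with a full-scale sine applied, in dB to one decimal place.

92.1 dB

SNR ≈ 6.02·N + 1.76 dB = 6.02·15 + 1.76 = 92.06 dB.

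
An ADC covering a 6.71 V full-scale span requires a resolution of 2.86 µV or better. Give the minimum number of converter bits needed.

22 bits

Number of steps required ≥ 6.71 V / 2.86 µV = 2346153.85.
Need 2^N ≥ 2346153.85; 2^21 = 2097152, 2^22 = 4194304.
Minimum N = 22.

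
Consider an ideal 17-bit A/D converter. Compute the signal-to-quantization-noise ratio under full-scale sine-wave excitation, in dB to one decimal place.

104.1 dB

SNR ≈ 6.02·N + 1.76 dB = 6.02·17 + 1.76 = 104.10 dB.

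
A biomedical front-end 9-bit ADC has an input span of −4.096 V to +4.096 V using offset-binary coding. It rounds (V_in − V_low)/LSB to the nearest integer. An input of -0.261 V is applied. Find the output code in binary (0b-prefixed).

code 0b11110000 (decimal 240)

Full-scale span = 8.192 V; LSB = 8.192/2^9 = 16.000 mV.
(-0.261 − (−4.096)) / 0.016 = 239.688 LSBs.
Round → code 240.
In binary (0b-prefixed): 0b11110000.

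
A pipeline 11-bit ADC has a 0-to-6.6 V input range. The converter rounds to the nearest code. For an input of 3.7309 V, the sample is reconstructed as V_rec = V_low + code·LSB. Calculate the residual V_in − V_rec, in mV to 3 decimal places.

One LSB is 6.6 V / 2048 = 3.223 mV.
(V_in − V_low)/LSB = (3.7309 − 0)/0.00322266 = 1157.7096 → code 1158 (round).
Code 1158 maps back to 0 + 1158×0.00322266 V = 3.7318359 V.
Error = 3.7309 − 3.7318359 = -0.000935938 V = -0.936 mV.

-0.936 mV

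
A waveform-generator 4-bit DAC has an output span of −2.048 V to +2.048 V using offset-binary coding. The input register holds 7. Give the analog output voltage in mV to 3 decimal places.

-256.000 mV

LSB = 4.096 V / 2^4 = 256.000 mV.
V_out = (−2.048) + 7 × 0.256 V = -0.256 V.
= -256.000 mV.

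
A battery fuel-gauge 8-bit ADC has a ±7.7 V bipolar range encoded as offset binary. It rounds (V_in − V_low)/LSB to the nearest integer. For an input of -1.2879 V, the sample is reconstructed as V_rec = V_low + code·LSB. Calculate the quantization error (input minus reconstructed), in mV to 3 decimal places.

-24.619 mV

One LSB is 15.4 V / 256 = 60.156 mV.
(-1.2879 − (−7.7))/0.0601563 = 106.5908; round gives code 107.
V_rec = (−7.7) + 107·0.0601563 = -1.2632812 V.
Error = -1.2879 − (−1.2632812) = -0.0246187 V = -24.619 mV.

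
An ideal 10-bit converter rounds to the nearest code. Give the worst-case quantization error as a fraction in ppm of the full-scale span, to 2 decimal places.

488.28 ppm

Rounding → worst-case error = ½ LSB = V_FS/2^11, so 1e+06/2048 = 488.281 ppm of full scale.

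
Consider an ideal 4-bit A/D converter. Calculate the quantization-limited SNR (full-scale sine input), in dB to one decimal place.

25.8 dB

SNR ≈ 6.02·N + 1.76 dB = 6.02·4 + 1.76 = 25.84 dB.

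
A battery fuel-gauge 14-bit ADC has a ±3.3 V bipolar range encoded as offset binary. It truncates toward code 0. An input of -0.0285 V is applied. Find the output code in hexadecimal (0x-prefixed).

code 0x1FB9 (decimal 8121)

With 16384 levels over 6.6 V, one step is 402.83 µV.
Input sits at 8121.251 steps above V_low.
So the output code is 8121.
In hexadecimal (0x-prefixed): 0x1FB9.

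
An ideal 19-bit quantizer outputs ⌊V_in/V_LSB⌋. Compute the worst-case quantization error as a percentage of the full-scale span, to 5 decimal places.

Truncating → worst-case error = 1 LSB = V_FS/2^19, so 100/524288 = 0.000190735 % of full scale.

0.00019 %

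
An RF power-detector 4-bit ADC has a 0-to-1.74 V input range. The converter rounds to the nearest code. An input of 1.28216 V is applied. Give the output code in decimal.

With 16 levels over 1.74 V, one step is 108.750 mV.
Input sits at 11.790 steps above V_low.
Round → code 12.

code 12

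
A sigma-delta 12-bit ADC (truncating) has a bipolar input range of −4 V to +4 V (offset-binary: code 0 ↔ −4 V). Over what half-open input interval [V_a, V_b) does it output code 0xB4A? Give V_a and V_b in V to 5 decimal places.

[1.64453 V, 1.64648 V)

LSB = 8/2^12 = 1.953 mV.
Code 0xB4A = 2890 decimal.
V_a = V_low + 2890·LSB = 1.64453 V; V_b = V_low + 2891·LSB = 1.64648 V.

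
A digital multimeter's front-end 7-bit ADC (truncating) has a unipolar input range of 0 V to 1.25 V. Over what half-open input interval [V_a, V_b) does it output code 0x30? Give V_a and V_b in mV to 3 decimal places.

[468.750 mV, 478.516 mV)

LSB = 1.25/2^7 = 9.766 mV.
Code 0x30 = 48 decimal.
V_a = V_low + 48·LSB = 0.46875 V; V_b = V_low + 49·LSB = 0.478516 V.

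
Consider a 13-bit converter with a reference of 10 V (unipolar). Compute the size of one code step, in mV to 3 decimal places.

1.221 mV

Full-scale span = 10 V.
LSB = 10 / 2^13 = 10 / 8192 = 0.0012207 V = 1.221 mV.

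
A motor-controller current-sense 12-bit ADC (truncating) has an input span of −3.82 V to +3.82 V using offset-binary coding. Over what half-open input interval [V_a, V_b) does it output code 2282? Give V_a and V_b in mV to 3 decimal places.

LSB = 7.64/2^12 = 1.865 mV.
V_a = V_low + 2282·LSB = 0.436465 V; V_b = V_low + 2283·LSB = 0.43833 V.

[436.465 mV, 438.330 mV)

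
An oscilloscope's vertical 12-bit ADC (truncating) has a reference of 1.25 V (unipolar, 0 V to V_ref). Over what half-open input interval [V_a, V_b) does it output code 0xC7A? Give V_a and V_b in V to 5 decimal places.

LSB = 1.25/2^12 = 305.18 µV.
Code 0xC7A = 3194 decimal.
V_a = V_low + 3194·LSB = 0.974731 V; V_b = V_low + 3195·LSB = 0.975037 V.

[0.97473 V, 0.97504 V)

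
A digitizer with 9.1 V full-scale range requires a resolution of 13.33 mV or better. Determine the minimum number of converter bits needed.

Number of steps required ≥ 9.1 V / 13.33 mV = 682.67.
Need 2^N ≥ 682.67; 2^9 = 512, 2^10 = 1024.
Minimum N = 10.

10 bits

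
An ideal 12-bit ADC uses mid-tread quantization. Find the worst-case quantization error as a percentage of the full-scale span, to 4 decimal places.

Rounding → worst-case error = ½ LSB = V_FS/2^13, so 100/8192 = 0.012207 % of full scale.

0.0122 %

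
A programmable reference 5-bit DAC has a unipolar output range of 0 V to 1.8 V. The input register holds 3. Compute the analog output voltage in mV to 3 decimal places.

168.750 mV

LSB = 1.8 V / 2^5 = 56.250 mV.
V_out = 0 + 3 × 0.05625 V = 0.16875 V.
= 168.750 mV.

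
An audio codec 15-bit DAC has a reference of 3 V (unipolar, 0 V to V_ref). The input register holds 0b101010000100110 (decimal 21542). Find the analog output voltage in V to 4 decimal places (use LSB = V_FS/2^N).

1.9722 V

LSB = 3 V / 2^15 = 91.55 µV.
Code 0b101010000100110 = 21542 decimal.
V_out = 0 + 21542 × 9.15527e-05 V = 1.97223 V.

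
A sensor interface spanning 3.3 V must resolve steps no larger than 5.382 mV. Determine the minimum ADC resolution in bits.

10 bits

Number of steps required ≥ 3.3 V / 5.382 mV = 613.15.
Need 2^N ≥ 613.15; 2^9 = 512, 2^10 = 1024.
Minimum N = 10.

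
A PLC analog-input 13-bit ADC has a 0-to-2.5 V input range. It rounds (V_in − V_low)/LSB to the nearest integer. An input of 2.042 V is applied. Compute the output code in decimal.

With 8192 levels over 2.5 V, one step is 305.18 µV.
(V_in − V_low)/LSB = (2.042 − 0) / 0.000305176 = 6691.226.
Round → code 6691.

code 6691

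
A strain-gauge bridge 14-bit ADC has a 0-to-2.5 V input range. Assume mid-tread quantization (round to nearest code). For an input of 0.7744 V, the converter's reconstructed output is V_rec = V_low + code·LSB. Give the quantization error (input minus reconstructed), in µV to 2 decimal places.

16.46 µV

One LSB is 2.5 V / 16384 = 152.59 µV.
(V_in − V_low)/LSB = (0.7744 − 0)/0.000152588 = 5075.1078 → code 5075 (round).
Code 5075 maps back to 0 + 5075×0.000152588 V = 0.77438354 V.
Difference: 1.64551e-05 V → 16.46 µV.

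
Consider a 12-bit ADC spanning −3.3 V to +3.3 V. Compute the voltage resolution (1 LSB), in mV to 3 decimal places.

Full-scale span = 6.6 V.
LSB = 6.6 / 2^12 = 6.6 / 4096 = 0.00161133 V = 1.611 mV.

1.611 mV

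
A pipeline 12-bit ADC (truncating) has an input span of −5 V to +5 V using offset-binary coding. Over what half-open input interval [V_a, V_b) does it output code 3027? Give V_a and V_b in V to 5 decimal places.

LSB = 10/2^12 = 2.441 mV.
V_a = V_low + 3027·LSB = 2.39014 V; V_b = V_low + 3028·LSB = 2.39258 V.

[2.39014 V, 2.39258 V)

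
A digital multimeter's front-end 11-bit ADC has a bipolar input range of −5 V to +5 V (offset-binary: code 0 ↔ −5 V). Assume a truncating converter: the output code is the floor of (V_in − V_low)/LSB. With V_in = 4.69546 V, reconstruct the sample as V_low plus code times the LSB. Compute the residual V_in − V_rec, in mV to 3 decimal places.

Step size: 10 V ÷ 2^11 = 4.883 mV.
Scaled input = 1985.6302 LSBs, so code = 1985.
Reconstructed: 4.6923828 V.
V_in − V_rec = 0.00307719 V = 3.077 mV.

3.077 mV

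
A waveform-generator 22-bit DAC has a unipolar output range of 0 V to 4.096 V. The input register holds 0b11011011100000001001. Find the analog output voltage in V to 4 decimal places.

LSB = 4.096 V / 2^22 = 0.98 µV.
Code 0b11011011100000001001 = 899081 decimal.
V_out = 0 + 899081 × 9.76563e-07 V = 0.878009 V.

0.8780 V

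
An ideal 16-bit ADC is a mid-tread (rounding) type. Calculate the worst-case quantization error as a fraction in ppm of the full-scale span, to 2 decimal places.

Rounding → worst-case error = ½ LSB = V_FS/2^17, so 1e+06/131072 = 7.62939 ppm of full scale.

7.63 ppm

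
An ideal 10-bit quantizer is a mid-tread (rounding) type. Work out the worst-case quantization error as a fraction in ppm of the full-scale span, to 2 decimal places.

Rounding → worst-case error = ½ LSB = V_FS/2^11, so 1e+06/2048 = 488.281 ppm of full scale.

488.28 ppm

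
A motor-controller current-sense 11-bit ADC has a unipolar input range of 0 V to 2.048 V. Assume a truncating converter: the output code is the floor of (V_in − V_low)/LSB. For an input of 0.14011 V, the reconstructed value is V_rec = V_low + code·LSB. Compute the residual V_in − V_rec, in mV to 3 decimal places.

Step size: 2.048 V ÷ 2^11 = 1.000 mV.
Scaled input = 140.1100 LSBs, so code = 140.
Reconstructed: 0.14 V.
V_in − V_rec = 0.00011 V = 0.110 mV.

0.110 mV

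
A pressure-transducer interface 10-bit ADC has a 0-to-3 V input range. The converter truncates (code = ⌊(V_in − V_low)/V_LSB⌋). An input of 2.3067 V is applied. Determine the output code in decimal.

code 787

Full-scale span = 3 V; LSB = 3/2^10 = 2.930 mV.
Input sits at 787.354 steps above V_low.
So the output code is 787.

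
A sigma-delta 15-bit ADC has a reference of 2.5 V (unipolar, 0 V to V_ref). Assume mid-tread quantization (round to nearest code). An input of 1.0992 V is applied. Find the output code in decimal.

code 14407

LSB = 2.5 V / 32768 = 76.29 µV.
(V_in − V_low)/LSB = (1.0992 − 0) / 7.62939e-05 = 14407.434.
Round → code 14407.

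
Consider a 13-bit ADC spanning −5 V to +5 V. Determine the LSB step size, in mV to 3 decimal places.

Full-scale span = 10 V.
LSB = 10 / 2^13 = 10 / 8192 = 0.0012207 V = 1.221 mV.

1.221 mV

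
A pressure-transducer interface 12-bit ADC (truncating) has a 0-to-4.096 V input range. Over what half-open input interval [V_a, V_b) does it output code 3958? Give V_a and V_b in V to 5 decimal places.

LSB = 4.096/2^12 = 1.000 mV.
V_a = V_low + 3958·LSB = 3.958 V; V_b = V_low + 3959·LSB = 3.959 V.

[3.95800 V, 3.95900 V)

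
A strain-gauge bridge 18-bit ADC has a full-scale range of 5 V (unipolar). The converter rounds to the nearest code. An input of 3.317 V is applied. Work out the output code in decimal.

Full-scale span = 5 V; LSB = 5/2^18 = 19.07 µV.
Input sits at 173906.330 steps above V_low.
round(173906.330) = 173906.

code 173906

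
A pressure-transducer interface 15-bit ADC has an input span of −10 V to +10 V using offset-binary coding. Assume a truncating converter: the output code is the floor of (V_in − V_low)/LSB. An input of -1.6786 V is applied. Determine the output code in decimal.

code 13633

LSB = 20 V / 32768 = 0.610 mV.
(V_in − V_low)/LSB = (-1.6786 − (−10)) / 0.000610352 = 13633.782.
So the output code is 13633.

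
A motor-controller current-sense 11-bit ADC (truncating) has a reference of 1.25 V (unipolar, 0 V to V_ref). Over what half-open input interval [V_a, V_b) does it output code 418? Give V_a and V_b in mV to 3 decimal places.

LSB = 1.25/2^11 = 0.610 mV.
V_a = V_low + 418·LSB = 0.255127 V; V_b = V_low + 419·LSB = 0.255737 V.

[255.127 mV, 255.737 mV)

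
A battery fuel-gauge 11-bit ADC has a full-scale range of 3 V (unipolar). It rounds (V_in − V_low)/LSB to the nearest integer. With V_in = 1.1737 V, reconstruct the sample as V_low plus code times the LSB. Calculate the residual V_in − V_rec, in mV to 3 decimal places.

Step size: 3 V ÷ 2^11 = 1.465 mV.
(1.1737 − 0)/0.00146484 = 801.2459; round gives code 801.
V_rec = 0 + 801·0.00146484 = 1.1733398 V.
Difference: 0.000360156 V → 0.360 mV.

0.360 mV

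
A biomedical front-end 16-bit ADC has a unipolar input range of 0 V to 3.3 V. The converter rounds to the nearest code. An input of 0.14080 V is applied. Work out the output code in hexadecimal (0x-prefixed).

code 0xAEC (decimal 2796)

LSB = 3.3 V / 65536 = 50.35 µV.
(V_in − V_low)/LSB = (0.14080 − 0) / 5.0354e-05 = 2796.203.
Round → code 2796.
In hexadecimal (0x-prefixed): 0xAEC.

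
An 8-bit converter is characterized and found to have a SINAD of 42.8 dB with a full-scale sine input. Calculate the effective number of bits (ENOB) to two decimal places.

ENOB = (SINAD − 1.76) / 6.02 = (42.8 − 1.76)/6.02 = 6.817.

6.82 bits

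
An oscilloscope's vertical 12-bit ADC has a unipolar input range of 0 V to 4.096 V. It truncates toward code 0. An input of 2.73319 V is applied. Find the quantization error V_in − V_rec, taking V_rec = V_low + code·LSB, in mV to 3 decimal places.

0.190 mV

LSB = 4.096/2^12 = 1.000 mV.
(V_in − V_low)/LSB = (2.73319 − 0)/0.001 = 2733.1900 → code 2733 (floor).
V_rec = 0 + 2733·0.001 = 2.733 V.
V_in − V_rec = 0.00019 V = 0.190 mV.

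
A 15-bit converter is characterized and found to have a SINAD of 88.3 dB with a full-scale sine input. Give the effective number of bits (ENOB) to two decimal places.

14.38 bits

ENOB = (SINAD − 1.76) / 6.02 = (88.3 − 1.76)/6.02 = 14.375.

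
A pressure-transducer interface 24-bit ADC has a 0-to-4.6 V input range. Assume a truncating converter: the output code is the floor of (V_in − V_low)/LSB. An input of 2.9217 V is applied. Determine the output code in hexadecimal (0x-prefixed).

With 16777216 levels over 4.6 V, one step is 0.27 µV.
(V_in − V_low)/LSB = (2.9217 − 0) / 2.74181e-07 = 10656085.215.
Floor → code 10656085.
In hexadecimal (0x-prefixed): 0xA29955.

code 0xA29955 (decimal 10656085)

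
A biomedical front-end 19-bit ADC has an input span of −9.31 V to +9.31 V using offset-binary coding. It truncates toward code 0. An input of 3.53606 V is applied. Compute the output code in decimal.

LSB = 18.62 V / 524288 = 35.51 µV.
Input sits at 361709.726 steps above V_low.
So the output code is 361709.

code 361709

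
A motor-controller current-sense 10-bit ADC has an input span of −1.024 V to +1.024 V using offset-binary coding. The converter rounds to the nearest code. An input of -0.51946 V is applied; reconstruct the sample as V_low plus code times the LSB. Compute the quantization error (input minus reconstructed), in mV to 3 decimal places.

Step size: 2.048 V ÷ 2^10 = 2.000 mV.
(-0.51946 − (−1.024))/0.002 = 252.2700; round gives code 252.
Code 252 maps back to (−1.024) + 252×0.002 V = -0.52 V.
Difference: 0.00054 V → 0.540 mV.

0.540 mV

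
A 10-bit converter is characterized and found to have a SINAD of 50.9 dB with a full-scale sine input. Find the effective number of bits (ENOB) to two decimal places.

ENOB = (SINAD − 1.76) / 6.02 = (50.9 − 1.76)/6.02 = 8.163.

8.16 bits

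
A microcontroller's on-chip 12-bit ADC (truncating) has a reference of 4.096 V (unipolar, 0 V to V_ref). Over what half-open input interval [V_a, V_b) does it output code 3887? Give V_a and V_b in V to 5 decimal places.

[3.88700 V, 3.88800 V)

LSB = 4.096/2^12 = 1.000 mV.
V_a = V_low + 3887·LSB = 3.887 V; V_b = V_low + 3888·LSB = 3.888 V.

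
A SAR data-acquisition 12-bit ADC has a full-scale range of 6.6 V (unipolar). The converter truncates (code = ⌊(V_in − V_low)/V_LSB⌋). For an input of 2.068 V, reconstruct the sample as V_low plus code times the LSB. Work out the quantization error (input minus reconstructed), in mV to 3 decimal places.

LSB = 6.6/2^12 = 1.611 mV.
(V_in − V_low)/LSB = (2.068 − 0)/0.00161133 = 1283.4133 → code 1283 (floor).
V_rec = 0 + 1283·0.00161133 = 2.067334 V.
V_in − V_rec = 0.000666016 V = 0.666 mV.

0.666 mV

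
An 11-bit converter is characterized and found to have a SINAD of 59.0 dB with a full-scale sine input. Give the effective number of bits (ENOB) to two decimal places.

ENOB = (SINAD − 1.76) / 6.02 = (59.0 − 1.76)/6.02 = 9.508.

9.51 bits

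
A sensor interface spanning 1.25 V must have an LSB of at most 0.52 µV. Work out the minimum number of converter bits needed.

Number of steps required ≥ 1.25 V / 0.52 µV = 2403846.15.
Need 2^N ≥ 2403846.15; 2^21 = 2097152, 2^22 = 4194304.
Minimum N = 22.

22 bits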